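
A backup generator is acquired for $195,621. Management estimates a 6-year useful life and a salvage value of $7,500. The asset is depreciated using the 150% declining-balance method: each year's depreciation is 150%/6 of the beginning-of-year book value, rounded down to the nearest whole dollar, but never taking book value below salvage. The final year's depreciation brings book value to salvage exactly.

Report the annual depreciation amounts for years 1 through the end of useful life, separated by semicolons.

$48,905; $36,679; $27,509; $20,632; $15,474; $38,922

Depreciable base = $195,621 − $7,500 = $188,121.
Year 1: ⌊$195,621 × 150%/6⌋ = $48,905. Book value $146,716.
Year 2: ⌊$146,716 × 150%/6⌋ = $36,679. Book value $110,037.
Year 3: ⌊$110,037 × 150%/6⌋ = $27,509. Book value $82,528.
Year 4: ⌊$82,528 × 150%/6⌋ = $20,632. Book value $61,896.
Year 5: ⌊$61,896 × 150%/6⌋ = $15,474. Book value $46,422.
Year 6 (final): $46,422 − $7,500 = $38,922. Book value $7,500.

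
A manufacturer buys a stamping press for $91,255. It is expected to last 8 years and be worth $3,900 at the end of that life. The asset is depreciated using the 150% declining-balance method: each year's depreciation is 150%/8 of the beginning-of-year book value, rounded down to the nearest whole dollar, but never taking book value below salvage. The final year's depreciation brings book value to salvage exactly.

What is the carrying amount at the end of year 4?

$39,771

Depreciable base = $91,255 − $3,900 = $87,355.
Year 1: ⌊$91,255 × 150%/8⌋ = $17,110. Book value $74,145.
Year 2: ⌊$74,145 × 150%/8⌋ = $13,902. Book value $60,243.
Year 3: ⌊$60,243 × 150%/8⌋ = $11,295. Book value $48,948.
Year 4: ⌊$48,948 × 150%/8⌋ = $9,177. Book value $39,771.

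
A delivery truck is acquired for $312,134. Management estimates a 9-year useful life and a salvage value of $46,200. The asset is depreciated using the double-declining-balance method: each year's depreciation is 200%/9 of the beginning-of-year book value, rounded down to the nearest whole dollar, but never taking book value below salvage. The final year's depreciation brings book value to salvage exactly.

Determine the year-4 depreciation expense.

$32,636

Depreciable base = $312,134 − $46,200 = $265,934.
Year 1: ⌊$312,134 × 200%/9⌋ = $69,363. Book value $242,771.
Year 2: ⌊$242,771 × 200%/9⌋ = $53,949. Book value $188,822.
Year 3: ⌊$188,822 × 200%/9⌋ = $41,960. Book value $146,862.
Year 4: ⌊$146,862 × 200%/9⌋ = $32,636. Book value $114,226.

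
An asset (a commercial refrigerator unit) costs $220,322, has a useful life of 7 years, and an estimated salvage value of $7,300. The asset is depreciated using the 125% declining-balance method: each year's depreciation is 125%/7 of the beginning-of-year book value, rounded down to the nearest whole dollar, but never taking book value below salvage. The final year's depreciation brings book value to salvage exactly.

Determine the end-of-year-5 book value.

Depreciable base = $220,322 − $7,300 = $213,022.
Year 1: ⌊$220,322 × 125%/7⌋ = $39,343. Book value $180,979.
Year 2: ⌊$180,979 × 125%/7⌋ = $32,317. Book value $148,662.
Year 3: ⌊$148,662 × 125%/7⌋ = $26,546. Book value $122,116.
Year 4: ⌊$122,116 × 125%/7⌋ = $21,806. Book value $100,310.
Year 5: ⌊$100,310 × 125%/7⌋ = $17,912. Book value $82,398.

$82,398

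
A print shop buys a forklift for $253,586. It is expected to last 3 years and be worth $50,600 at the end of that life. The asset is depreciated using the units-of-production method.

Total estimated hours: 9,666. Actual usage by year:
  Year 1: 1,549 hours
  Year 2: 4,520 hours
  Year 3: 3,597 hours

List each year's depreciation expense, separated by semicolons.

$32,529; $94,920; $75,537

Depreciable base = $253,586 − $50,600 = $202,986.
Rate = $202,986 / 9,666 hours = $21 per hour.
Year 1: 1,549 × $21 = $32,529. Book value $221,057.
Year 2: 4,520 × $21 = $94,920. Book value $126,137.
Year 3: 3,597 × $21 = $75,537. Book value $50,600.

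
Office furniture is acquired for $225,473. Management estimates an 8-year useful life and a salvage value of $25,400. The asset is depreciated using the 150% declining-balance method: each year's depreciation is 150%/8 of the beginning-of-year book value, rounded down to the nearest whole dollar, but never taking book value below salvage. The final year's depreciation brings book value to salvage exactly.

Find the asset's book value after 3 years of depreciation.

Depreciable base = $225,473 − $25,400 = $200,073.
Year 1: ⌊$225,473 × 150%/8⌋ = $42,276. Book value $183,197.
Year 2: ⌊$183,197 × 150%/8⌋ = $34,349. Book value $148,848.
Year 3: ⌊$148,848 × 150%/8⌋ = $27,909. Book value $120,939.

$120,939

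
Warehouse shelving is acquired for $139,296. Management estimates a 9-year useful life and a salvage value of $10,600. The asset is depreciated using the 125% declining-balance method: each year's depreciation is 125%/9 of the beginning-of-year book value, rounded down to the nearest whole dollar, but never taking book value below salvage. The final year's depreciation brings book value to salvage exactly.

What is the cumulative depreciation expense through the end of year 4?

Depreciable base = $139,296 − $10,600 = $128,696.
Year 1: ⌊$139,296 × 125%/9⌋ = $19,346. Book value $119,950.
Year 2: ⌊$119,950 × 125%/9⌋ = $16,659. Book value $103,291.
Year 3: ⌊$103,291 × 125%/9⌋ = $14,345. Book value $88,946.
Year 4: ⌊$88,946 × 125%/9⌋ = $12,353. Book value $76,593.
Accumulated through year 4 = $139,296 − $76,593 = $62,703.

$62,703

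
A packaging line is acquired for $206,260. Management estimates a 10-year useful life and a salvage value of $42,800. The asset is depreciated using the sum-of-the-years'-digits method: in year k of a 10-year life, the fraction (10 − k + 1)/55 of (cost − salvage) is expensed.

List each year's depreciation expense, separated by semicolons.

Depreciable base = $206,260 − $42,800 = $163,460.
Sum of the years' digits = 10+9+8+7+6+5+4+3+2+1 = 55.
Year 1: $163,460 × 10/55 = $29,720. Book value $176,540.
Year 2: $163,460 × 9/55 = $26,748. Book value $149,792.
Year 3: $163,460 × 8/55 = $23,776. Book value $126,016.
Year 4: $163,460 × 7/55 = $20,804. Book value $105,212.
Year 5: $163,460 × 6/55 = $17,832. Book value $87,380.
Year 6: $163,460 × 5/55 = $14,860. Book value $72,520.
Year 7: $163,460 × 4/55 = $11,888. Book value $60,632.
Year 8: $163,460 × 3/55 = $8,916. Book value $51,716.
Year 9: $163,460 × 2/55 = $5,944. Book value $45,772.
Year 10: $163,460 × 1/55 = $2,972. Book value $42,800.

$29,720; $26,748; $23,776; $20,804; $17,832; $14,860; $11,888; $8,916; $5,944; $2,972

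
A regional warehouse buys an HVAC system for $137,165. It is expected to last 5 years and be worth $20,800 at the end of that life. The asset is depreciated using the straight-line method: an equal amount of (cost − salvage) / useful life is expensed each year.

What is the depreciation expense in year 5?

$23,273

Depreciable base = $137,165 − $20,800 = $116,365.
Annual expense = $116,365 / 5 = $23,273.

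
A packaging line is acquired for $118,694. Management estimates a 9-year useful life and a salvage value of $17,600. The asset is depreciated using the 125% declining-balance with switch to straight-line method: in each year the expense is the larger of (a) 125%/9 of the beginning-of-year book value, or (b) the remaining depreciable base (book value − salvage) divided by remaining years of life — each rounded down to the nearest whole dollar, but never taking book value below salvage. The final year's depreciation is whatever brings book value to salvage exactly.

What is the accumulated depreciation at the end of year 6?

Depreciable base = $118,694 − $17,600 = $101,094.
Year 1: DB = ⌊$118,694 × 125%/9⌋ = $16,485; SL = ⌊$101,094/9⌋ = $11,232 → take DB $16,485. Book value $102,209.
Year 2: DB = ⌊$102,209 × 125%/9⌋ = $14,195; SL = ⌊$84,609/8⌋ = $10,576 → take DB $14,195. Book value $88,014.
Year 3: DB = ⌊$88,014 × 125%/9⌋ = $12,224; SL = ⌊$70,414/7⌋ = $10,059 → take DB $12,224. Book value $75,790.
Year 4: DB = ⌊$75,790 × 125%/9⌋ = $10,526; SL = ⌊$58,190/6⌋ = $9,698 → take DB $10,526. Book value $65,264.
Year 5: DB = ⌊$65,264 × 125%/9⌋ = $9,064; SL = ⌊$47,664/5⌋ = $9,532 → take SL $9,532. Book value $55,732.
Year 6: DB = ⌊$55,732 × 125%/9⌋ = $7,740; SL = ⌊$38,132/4⌋ = $9,533 → take SL $9,533. Book value $46,199.
Accumulated through year 6 = $118,694 − $46,199 = $72,495.

$72,495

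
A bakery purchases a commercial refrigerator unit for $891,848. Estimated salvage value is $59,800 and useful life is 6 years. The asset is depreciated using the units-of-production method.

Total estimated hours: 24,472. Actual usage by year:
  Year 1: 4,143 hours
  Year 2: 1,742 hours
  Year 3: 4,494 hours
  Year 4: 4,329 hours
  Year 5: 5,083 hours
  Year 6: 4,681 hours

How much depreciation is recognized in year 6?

$159,154

Depreciable base = $891,848 − $59,800 = $832,048.
Rate = $832,048 / 24,472 hours = $34 per hour.
Year 1: 4,143 × $34 = $140,862. Book value $750,986.
Year 2: 1,742 × $34 = $59,228. Book value $691,758.
Year 3: 4,494 × $34 = $152,796. Book value $538,962.
Year 4: 4,329 × $34 = $147,186. Book value $391,776.
Year 5: 5,083 × $34 = $172,822. Book value $218,954.
Year 6: 4,681 × $34 = $159,154. Book value $59,800.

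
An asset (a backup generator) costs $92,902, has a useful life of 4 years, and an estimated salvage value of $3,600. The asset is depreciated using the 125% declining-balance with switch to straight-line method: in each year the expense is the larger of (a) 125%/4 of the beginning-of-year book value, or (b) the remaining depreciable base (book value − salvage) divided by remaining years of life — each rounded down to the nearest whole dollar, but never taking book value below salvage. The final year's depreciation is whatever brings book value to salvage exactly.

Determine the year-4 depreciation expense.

$20,091

Depreciable base = $92,902 − $3,600 = $89,302.
Year 1: DB = ⌊$92,902 × 125%/4⌋ = $29,031; SL = ⌊$89,302/4⌋ = $22,325 → take DB $29,031. Book value $63,871.
Year 2: DB = ⌊$63,871 × 125%/4⌋ = $19,959; SL = ⌊$60,271/3⌋ = $20,090 → take SL $20,090. Book value $43,781.
Year 3: DB = ⌊$43,781 × 125%/4⌋ = $13,681; SL = ⌊$40,181/2⌋ = $20,090 → take SL $20,090. Book value $23,691.
Year 4 (final): $23,691 − $3,600 = $20,091. Book value $3,600.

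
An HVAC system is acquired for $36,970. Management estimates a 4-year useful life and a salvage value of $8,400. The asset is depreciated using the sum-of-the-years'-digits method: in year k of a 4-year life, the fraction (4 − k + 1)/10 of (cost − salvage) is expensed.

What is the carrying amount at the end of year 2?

Depreciable base = $36,970 − $8,400 = $28,570.
Sum of the years' digits = 4+3+2+1 = 10.
Year 1: $28,570 × 4/10 = $11,428. Book value $25,542.
Year 2: $28,570 × 3/10 = $8,571. Book value $16,971.

$16,971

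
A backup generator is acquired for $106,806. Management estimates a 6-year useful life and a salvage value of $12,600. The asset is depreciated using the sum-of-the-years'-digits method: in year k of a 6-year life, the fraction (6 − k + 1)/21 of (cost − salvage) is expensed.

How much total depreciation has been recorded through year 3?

Depreciable base = $106,806 − $12,600 = $94,206.
Sum of the years' digits = 6+5+4+3+2+1 = 21.
Year 1: $94,206 × 6/21 = $26,916. Book value $79,890.
Year 2: $94,206 × 5/21 = $22,430. Book value $57,460.
Year 3: $94,206 × 4/21 = $17,944. Book value $39,516.
Accumulated through year 3 = $106,806 − $39,516 = $67,290.

$67,290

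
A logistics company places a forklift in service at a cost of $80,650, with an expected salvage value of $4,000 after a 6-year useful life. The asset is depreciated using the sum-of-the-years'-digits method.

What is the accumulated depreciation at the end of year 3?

Depreciable base = $80,650 − $4,000 = $76,650.
Sum of the years' digits = 6+5+4+3+2+1 = 21.
Year 1: $76,650 × 6/21 = $21,900. Book value $58,750.
Year 2: $76,650 × 5/21 = $18,250. Book value $40,500.
Year 3: $76,650 × 4/21 = $14,600. Book value $25,900.
Accumulated through year 3 = $80,650 − $25,900 = $54,750.

$54,750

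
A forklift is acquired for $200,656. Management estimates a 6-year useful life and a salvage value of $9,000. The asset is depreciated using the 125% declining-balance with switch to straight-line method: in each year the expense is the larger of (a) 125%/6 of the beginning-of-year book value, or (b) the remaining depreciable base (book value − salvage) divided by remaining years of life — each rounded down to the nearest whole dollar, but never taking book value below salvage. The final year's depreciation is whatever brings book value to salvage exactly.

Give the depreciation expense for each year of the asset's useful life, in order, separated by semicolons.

Depreciable base = $200,656 − $9,000 = $191,656.
Year 1: DB = ⌊$200,656 × 125%/6⌋ = $41,803; SL = ⌊$191,656/6⌋ = $31,942 → take DB $41,803. Book value $158,853.
Year 2: DB = ⌊$158,853 × 125%/6⌋ = $33,094; SL = ⌊$149,853/5⌋ = $29,970 → take DB $33,094. Book value $125,759.
Year 3: DB = ⌊$125,759 × 125%/6⌋ = $26,199; SL = ⌊$116,759/4⌋ = $29,189 → take SL $29,189. Book value $96,570.
Year 4: DB = ⌊$96,570 × 125%/6⌋ = $20,118; SL = ⌊$87,570/3⌋ = $29,190 → take SL $29,190. Book value $67,380.
Year 5: DB = ⌊$67,380 × 125%/6⌋ = $14,037; SL = ⌊$58,380/2⌋ = $29,190 → take SL $29,190. Book value $38,190.
Year 6 (final): $38,190 − $9,000 = $29,190. Book value $9,000.

$41,803; $33,094; $29,189; $29,190; $29,190; $29,190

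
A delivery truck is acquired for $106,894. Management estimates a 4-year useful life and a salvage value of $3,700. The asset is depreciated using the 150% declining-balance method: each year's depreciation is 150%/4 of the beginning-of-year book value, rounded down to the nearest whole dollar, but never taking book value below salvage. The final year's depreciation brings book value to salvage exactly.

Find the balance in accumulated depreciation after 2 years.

Depreciable base = $106,894 − $3,700 = $103,194.
Year 1: ⌊$106,894 × 150%/4⌋ = $40,085. Book value $66,809.
Year 2: ⌊$66,809 × 150%/4⌋ = $25,053. Book value $41,756.
Accumulated through year 2 = $106,894 − $41,756 = $65,138.

$65,138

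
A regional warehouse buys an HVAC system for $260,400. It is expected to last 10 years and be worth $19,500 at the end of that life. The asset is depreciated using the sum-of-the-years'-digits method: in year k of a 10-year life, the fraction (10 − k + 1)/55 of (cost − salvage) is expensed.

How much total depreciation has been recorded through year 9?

$236,520

Depreciable base = $260,400 − $19,500 = $240,900.
Sum of the years' digits = 10+9+8+7+6+5+4+3+2+1 = 55.
Year 1: $240,900 × 10/55 = $43,800. Book value $216,600.
Year 2: $240,900 × 9/55 = $39,420. Book value $177,180.
Year 3: $240,900 × 8/55 = $35,040. Book value $142,140.
Year 4: $240,900 × 7/55 = $30,660. Book value $111,480.
Year 5: $240,900 × 6/55 = $26,280. Book value $85,200.
Year 6: $240,900 × 5/55 = $21,900. Book value $63,300.
Year 7: $240,900 × 4/55 = $17,520. Book value $45,780.
Year 8: $240,900 × 3/55 = $13,140. Book value $32,640.
Year 9: $240,900 × 2/55 = $8,760. Book value $23,880.
Accumulated through year 9 = $260,400 − $23,880 = $236,520.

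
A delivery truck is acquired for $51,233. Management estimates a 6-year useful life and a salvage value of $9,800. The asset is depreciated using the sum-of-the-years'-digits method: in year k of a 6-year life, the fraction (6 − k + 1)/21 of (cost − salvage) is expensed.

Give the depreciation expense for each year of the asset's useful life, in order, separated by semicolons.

$11,838; $9,865; $7,892; $5,919; $3,946; $1,973

Depreciable base = $51,233 − $9,800 = $41,433.
Sum of the years' digits = 6+5+4+3+2+1 = 21.
Year 1: $41,433 × 6/21 = $11,838. Book value $39,395.
Year 2: $41,433 × 5/21 = $9,865. Book value $29,530.
Year 3: $41,433 × 4/21 = $7,892. Book value $21,638.
Year 4: $41,433 × 3/21 = $5,919. Book value $15,719.
Year 5: $41,433 × 2/21 = $3,946. Book value $11,773.
Year 6: $41,433 × 1/21 = $1,973. Book value $9,800.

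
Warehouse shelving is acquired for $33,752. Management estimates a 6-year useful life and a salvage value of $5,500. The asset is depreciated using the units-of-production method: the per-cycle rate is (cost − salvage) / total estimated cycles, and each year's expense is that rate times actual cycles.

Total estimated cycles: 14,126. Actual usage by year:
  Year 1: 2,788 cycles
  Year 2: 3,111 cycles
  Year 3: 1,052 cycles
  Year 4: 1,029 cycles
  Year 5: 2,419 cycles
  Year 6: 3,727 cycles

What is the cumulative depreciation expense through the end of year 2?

Depreciable base = $33,752 − $5,500 = $28,252.
Rate = $28,252 / 14,126 cycles = $2 per cycle.
Year 1: 2,788 × $2 = $5,576. Book value $28,176.
Year 2: 3,111 × $2 = $6,222. Book value $21,954.
Accumulated through year 2 = $33,752 − $21,954 = $11,798.

$11,798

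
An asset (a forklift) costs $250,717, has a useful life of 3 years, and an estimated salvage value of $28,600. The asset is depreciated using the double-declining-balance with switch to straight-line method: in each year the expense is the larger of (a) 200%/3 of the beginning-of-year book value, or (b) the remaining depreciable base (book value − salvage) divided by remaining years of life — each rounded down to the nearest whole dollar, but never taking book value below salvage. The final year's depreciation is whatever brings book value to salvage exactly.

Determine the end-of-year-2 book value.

Depreciable base = $250,717 − $28,600 = $222,117.
Year 1: DB = ⌊$250,717 × 200%/3⌋ = $167,144; SL = ⌊$222,117/3⌋ = $74,039 → take DB $167,144. Book value $83,573.
Year 2: DB = ⌊$83,573 × 200%/3⌋ = $55,715; SL = ⌊$54,973/2⌋ = $27,486 → take DB $55,715, capped at $54,973. Book value $28,600.

$28,600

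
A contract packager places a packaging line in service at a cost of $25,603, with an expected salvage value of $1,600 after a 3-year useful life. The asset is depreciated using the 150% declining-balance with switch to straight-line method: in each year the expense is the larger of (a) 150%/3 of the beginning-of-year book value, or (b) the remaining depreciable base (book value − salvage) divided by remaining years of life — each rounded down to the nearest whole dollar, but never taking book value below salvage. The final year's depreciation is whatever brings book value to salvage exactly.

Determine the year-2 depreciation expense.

$6,401

Depreciable base = $25,603 − $1,600 = $24,003.
Year 1: DB = ⌊$25,603 × 150%/3⌋ = $12,801; SL = ⌊$24,003/3⌋ = $8,001 → take DB $12,801. Book value $12,802.
Year 2: DB = ⌊$12,802 × 150%/3⌋ = $6,401; SL = ⌊$11,202/2⌋ = $5,601 → take DB $6,401. Book value $6,401.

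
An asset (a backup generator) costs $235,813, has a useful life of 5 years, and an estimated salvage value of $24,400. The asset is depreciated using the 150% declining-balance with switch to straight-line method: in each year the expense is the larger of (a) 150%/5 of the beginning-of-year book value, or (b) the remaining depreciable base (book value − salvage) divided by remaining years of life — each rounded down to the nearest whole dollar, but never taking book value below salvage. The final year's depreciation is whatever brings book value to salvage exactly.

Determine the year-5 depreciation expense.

Depreciable base = $235,813 − $24,400 = $211,413.
Year 1: DB = ⌊$235,813 × 150%/5⌋ = $70,743; SL = ⌊$211,413/5⌋ = $42,282 → take DB $70,743. Book value $165,070.
Year 2: DB = ⌊$165,070 × 150%/5⌋ = $49,521; SL = ⌊$140,670/4⌋ = $35,167 → take DB $49,521. Book value $115,549.
Year 3: DB = ⌊$115,549 × 150%/5⌋ = $34,664; SL = ⌊$91,149/3⌋ = $30,383 → take DB $34,664. Book value $80,885.
Year 4: DB = ⌊$80,885 × 150%/5⌋ = $24,265; SL = ⌊$56,485/2⌋ = $28,242 → take SL $28,242. Book value $52,643.
Year 5 (final): $52,643 − $24,400 = $28,243. Book value $24,400.

$28,243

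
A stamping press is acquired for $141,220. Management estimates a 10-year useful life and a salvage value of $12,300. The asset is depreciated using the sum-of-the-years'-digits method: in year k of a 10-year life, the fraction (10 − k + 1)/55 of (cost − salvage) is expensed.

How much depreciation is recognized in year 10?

$2,344

Depreciable base = $141,220 − $12,300 = $128,920.
Sum of the years' digits = 10+9+8+7+6+5+4+3+2+1 = 55.
Year 1: $128,920 × 10/55 = $23,440. Book value $117,780.
Year 2: $128,920 × 9/55 = $21,096. Book value $96,684.
Year 3: $128,920 × 8/55 = $18,752. Book value $77,932.
Year 4: $128,920 × 7/55 = $16,408. Book value $61,524.
Year 5: $128,920 × 6/55 = $14,064. Book value $47,460.
Year 6: $128,920 × 5/55 = $11,720. Book value $35,740.
Year 7: $128,920 × 4/55 = $9,376. Book value $26,364.
Year 8: $128,920 × 3/55 = $7,032. Book value $19,332.
Year 9: $128,920 × 2/55 = $4,688. Book value $14,644.
Year 10: $128,920 × 1/55 = $2,344. Book value $12,300.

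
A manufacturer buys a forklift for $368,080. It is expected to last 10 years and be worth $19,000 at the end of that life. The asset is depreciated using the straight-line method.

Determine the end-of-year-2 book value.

$298,264

Depreciable base = $368,080 − $19,000 = $349,080.
Annual expense = $349,080 / 10 = $34,908.
End of year 1: book value $333,172.
End of year 2: book value $298,264.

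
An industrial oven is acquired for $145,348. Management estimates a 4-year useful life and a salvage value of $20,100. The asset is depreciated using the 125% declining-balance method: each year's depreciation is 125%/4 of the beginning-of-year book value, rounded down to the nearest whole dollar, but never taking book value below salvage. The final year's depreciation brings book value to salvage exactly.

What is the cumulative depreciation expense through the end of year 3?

Depreciable base = $145,348 − $20,100 = $125,248.
Year 1: ⌊$145,348 × 125%/4⌋ = $45,421. Book value $99,927.
Year 2: ⌊$99,927 × 125%/4⌋ = $31,227. Book value $68,700.
Year 3: ⌊$68,700 × 125%/4⌋ = $21,468. Book value $47,232.
Accumulated through year 3 = $145,348 − $47,232 = $98,116.

$98,116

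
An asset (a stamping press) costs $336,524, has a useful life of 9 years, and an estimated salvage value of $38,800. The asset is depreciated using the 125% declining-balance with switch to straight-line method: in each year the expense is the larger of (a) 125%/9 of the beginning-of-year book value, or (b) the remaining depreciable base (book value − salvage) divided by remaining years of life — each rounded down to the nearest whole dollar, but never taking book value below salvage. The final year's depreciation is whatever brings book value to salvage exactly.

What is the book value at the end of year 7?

$97,295

Depreciable base = $336,524 − $38,800 = $297,724.
Year 1: DB = ⌊$336,524 × 125%/9⌋ = $46,739; SL = ⌊$297,724/9⌋ = $33,080 → take DB $46,739. Book value $289,785.
Year 2: DB = ⌊$289,785 × 125%/9⌋ = $40,247; SL = ⌊$250,985/8⌋ = $31,373 → take DB $40,247. Book value $249,538.
Year 3: DB = ⌊$249,538 × 125%/9⌋ = $34,658; SL = ⌊$210,738/7⌋ = $30,105 → take DB $34,658. Book value $214,880.
Year 4: DB = ⌊$214,880 × 125%/9⌋ = $29,844; SL = ⌊$176,080/6⌋ = $29,346 → take DB $29,844. Book value $185,036.
Year 5: DB = ⌊$185,036 × 125%/9⌋ = $25,699; SL = ⌊$146,236/5⌋ = $29,247 → take SL $29,247. Book value $155,789.
Year 6: DB = ⌊$155,789 × 125%/9⌋ = $21,637; SL = ⌊$116,989/4⌋ = $29,247 → take SL $29,247. Book value $126,542.
Year 7: DB = ⌊$126,542 × 125%/9⌋ = $17,575; SL = ⌊$87,742/3⌋ = $29,247 → take SL $29,247. Book value $97,295.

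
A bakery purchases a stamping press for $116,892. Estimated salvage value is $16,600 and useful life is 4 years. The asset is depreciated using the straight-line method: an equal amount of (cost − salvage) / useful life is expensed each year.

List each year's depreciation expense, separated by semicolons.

$25,073; $25,073; $25,073; $25,073

Depreciable base = $116,892 − $16,600 = $100,292.
Annual expense = $100,292 / 4 = $25,073.
End of year 1: book value $91,819.
End of year 2: book value $66,746.
End of year 3: book value $41,673.
End of year 4: book value $16,600.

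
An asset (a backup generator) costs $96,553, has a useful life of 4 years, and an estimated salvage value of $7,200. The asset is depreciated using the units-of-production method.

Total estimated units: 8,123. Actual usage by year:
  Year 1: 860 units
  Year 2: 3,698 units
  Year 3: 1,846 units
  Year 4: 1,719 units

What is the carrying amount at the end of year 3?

$26,109

Depreciable base = $96,553 − $7,200 = $89,353.
Rate = $89,353 / 8,123 units = $11 per unit.
Year 1: 860 × $11 = $9,460. Book value $87,093.
Year 2: 3,698 × $11 = $40,678. Book value $46,415.
Year 3: 1,846 × $11 = $20,306. Book value $26,109.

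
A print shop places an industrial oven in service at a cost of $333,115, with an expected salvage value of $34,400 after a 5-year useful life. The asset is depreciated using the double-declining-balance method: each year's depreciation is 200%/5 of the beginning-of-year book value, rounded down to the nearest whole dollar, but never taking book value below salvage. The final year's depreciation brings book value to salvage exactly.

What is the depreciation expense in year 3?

Depreciable base = $333,115 − $34,400 = $298,715.
Year 1: ⌊$333,115 × 200%/5⌋ = $133,246. Book value $199,869.
Year 2: ⌊$199,869 × 200%/5⌋ = $79,947. Book value $119,922.
Year 3: ⌊$119,922 × 200%/5⌋ = $47,968. Book value $71,954.

$47,968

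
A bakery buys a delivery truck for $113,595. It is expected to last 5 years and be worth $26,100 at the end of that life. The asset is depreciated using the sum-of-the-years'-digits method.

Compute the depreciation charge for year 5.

$5,833

Depreciable base = $113,595 − $26,100 = $87,495.
Sum of the years' digits = 5+4+3+2+1 = 15.
Year 1: $87,495 × 5/15 = $29,165. Book value $84,430.
Year 2: $87,495 × 4/15 = $23,332. Book value $61,098.
Year 3: $87,495 × 3/15 = $17,499. Book value $43,599.
Year 4: $87,495 × 2/15 = $11,666. Book value $31,933.
Year 5: $87,495 × 1/15 = $5,833. Book value $26,100.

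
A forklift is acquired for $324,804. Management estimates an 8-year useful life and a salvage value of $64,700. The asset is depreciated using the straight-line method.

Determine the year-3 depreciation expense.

Depreciable base = $324,804 − $64,700 = $260,104.
Annual expense = $260,104 / 8 = $32,513.

$32,513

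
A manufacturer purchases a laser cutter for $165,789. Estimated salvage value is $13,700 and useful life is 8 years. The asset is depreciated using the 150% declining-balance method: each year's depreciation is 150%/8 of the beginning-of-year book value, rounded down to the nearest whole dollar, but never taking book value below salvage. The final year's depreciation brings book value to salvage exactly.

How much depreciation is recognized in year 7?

$8,943

Depreciable base = $165,789 − $13,700 = $152,089.
Year 1: ⌊$165,789 × 150%/8⌋ = $31,085. Book value $134,704.
Year 2: ⌊$134,704 × 150%/8⌋ = $25,257. Book value $109,447.
Year 3: ⌊$109,447 × 150%/8⌋ = $20,521. Book value $88,926.
Year 4: ⌊$88,926 × 150%/8⌋ = $16,673. Book value $72,253.
Year 5: ⌊$72,253 × 150%/8⌋ = $13,547. Book value $58,706.
Year 6: ⌊$58,706 × 150%/8⌋ = $11,007. Book value $47,699.
Year 7: ⌊$47,699 × 150%/8⌋ = $8,943. Book value $38,756.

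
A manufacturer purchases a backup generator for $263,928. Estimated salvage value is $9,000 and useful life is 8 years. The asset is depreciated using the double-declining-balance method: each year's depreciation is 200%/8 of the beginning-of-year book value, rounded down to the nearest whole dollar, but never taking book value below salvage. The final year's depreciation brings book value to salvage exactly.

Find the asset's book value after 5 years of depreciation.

Depreciable base = $263,928 − $9,000 = $254,928.
Year 1: ⌊$263,928 × 200%/8⌋ = $65,982. Book value $197,946.
Year 2: ⌊$197,946 × 200%/8⌋ = $49,486. Book value $148,460.
Year 3: ⌊$148,460 × 200%/8⌋ = $37,115. Book value $111,345.
Year 4: ⌊$111,345 × 200%/8⌋ = $27,836. Book value $83,509.
Year 5: ⌊$83,509 × 200%/8⌋ = $20,877. Book value $62,632.

$62,632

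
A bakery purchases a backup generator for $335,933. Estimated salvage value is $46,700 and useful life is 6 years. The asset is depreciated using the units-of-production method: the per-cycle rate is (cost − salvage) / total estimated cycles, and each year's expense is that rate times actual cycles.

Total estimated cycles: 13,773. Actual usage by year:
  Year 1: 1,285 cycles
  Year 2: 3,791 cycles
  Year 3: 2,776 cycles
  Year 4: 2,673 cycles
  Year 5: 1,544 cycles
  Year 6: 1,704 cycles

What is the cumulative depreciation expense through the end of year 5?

$253,449

Depreciable base = $335,933 − $46,700 = $289,233.
Rate = $289,233 / 13,773 cycles = $21 per cycle.
Year 1: 1,285 × $21 = $26,985. Book value $308,948.
Year 2: 3,791 × $21 = $79,611. Book value $229,337.
Year 3: 2,776 × $21 = $58,296. Book value $171,041.
Year 4: 2,673 × $21 = $56,133. Book value $114,908.
Year 5: 1,544 × $21 = $32,424. Book value $82,484.
Accumulated through year 5 = $335,933 − $82,484 = $253,449.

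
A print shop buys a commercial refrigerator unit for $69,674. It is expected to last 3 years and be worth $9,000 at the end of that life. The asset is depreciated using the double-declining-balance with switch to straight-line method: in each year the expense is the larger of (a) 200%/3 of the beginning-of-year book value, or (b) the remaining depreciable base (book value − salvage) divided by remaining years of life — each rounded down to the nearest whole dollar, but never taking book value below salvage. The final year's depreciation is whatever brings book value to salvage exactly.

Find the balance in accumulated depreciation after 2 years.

Depreciable base = $69,674 − $9,000 = $60,674.
Year 1: DB = ⌊$69,674 × 200%/3⌋ = $46,449; SL = ⌊$60,674/3⌋ = $20,224 → take DB $46,449. Book value $23,225.
Year 2: DB = ⌊$23,225 × 200%/3⌋ = $15,483; SL = ⌊$14,225/2⌋ = $7,112 → take DB $15,483, capped at $14,225. Book value $9,000.
Accumulated through year 2 = $69,674 − $9,000 = $60,674.

$60,674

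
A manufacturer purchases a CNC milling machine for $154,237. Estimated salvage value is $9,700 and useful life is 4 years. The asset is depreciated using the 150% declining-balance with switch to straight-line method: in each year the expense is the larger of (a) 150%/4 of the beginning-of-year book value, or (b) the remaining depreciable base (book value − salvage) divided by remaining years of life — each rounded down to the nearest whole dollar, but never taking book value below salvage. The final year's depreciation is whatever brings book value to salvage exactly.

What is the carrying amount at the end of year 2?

Depreciable base = $154,237 − $9,700 = $144,537.
Year 1: DB = ⌊$154,237 × 150%/4⌋ = $57,838; SL = ⌊$144,537/4⌋ = $36,134 → take DB $57,838. Book value $96,399.
Year 2: DB = ⌊$96,399 × 150%/4⌋ = $36,149; SL = ⌊$86,699/3⌋ = $28,899 → take DB $36,149. Book value $60,250.

$60,250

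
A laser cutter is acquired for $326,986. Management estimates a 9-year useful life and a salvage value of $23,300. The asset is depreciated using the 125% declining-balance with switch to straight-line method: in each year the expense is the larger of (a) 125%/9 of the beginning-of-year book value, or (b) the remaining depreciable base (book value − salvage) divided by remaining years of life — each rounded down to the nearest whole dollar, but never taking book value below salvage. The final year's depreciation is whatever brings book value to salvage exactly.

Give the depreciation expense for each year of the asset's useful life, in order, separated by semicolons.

$45,414; $39,107; $33,675; $30,915; $30,915; $30,915; $30,915; $30,915; $30,915

Depreciable base = $326,986 − $23,300 = $303,686.
Year 1: DB = ⌊$326,986 × 125%/9⌋ = $45,414; SL = ⌊$303,686/9⌋ = $33,742 → take DB $45,414. Book value $281,572.
Year 2: DB = ⌊$281,572 × 125%/9⌋ = $39,107; SL = ⌊$258,272/8⌋ = $32,284 → take DB $39,107. Book value $242,465.
Year 3: DB = ⌊$242,465 × 125%/9⌋ = $33,675; SL = ⌊$219,165/7⌋ = $31,309 → take DB $33,675. Book value $208,790.
Year 4: DB = ⌊$208,790 × 125%/9⌋ = $28,998; SL = ⌊$185,490/6⌋ = $30,915 → take SL $30,915. Book value $177,875.
Year 5: DB = ⌊$177,875 × 125%/9⌋ = $24,704; SL = ⌊$154,575/5⌋ = $30,915 → take SL $30,915. Book value $146,960.
Year 6: DB = ⌊$146,960 × 125%/9⌋ = $20,411; SL = ⌊$123,660/4⌋ = $30,915 → take SL $30,915. Book value $116,045.
Year 7: DB = ⌊$116,045 × 125%/9⌋ = $16,117; SL = ⌊$92,745/3⌋ = $30,915 → take SL $30,915. Book value $85,130.
Year 8: DB = ⌊$85,130 × 125%/9⌋ = $11,823; SL = ⌊$61,830/2⌋ = $30,915 → take SL $30,915. Book value $54,215.
Year 9 (final): $54,215 − $23,300 = $30,915. Book value $23,300.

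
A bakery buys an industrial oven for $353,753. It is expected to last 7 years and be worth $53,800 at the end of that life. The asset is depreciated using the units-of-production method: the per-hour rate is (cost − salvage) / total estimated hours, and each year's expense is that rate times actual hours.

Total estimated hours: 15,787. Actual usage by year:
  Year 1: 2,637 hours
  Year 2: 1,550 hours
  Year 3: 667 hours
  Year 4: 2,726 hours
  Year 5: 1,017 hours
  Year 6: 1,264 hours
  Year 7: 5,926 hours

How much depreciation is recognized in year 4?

Depreciable base = $353,753 − $53,800 = $299,953.
Rate = $299,953 / 15,787 hours = $19 per hour.
Year 1: 2,637 × $19 = $50,103. Book value $303,650.
Year 2: 1,550 × $19 = $29,450. Book value $274,200.
Year 3: 667 × $19 = $12,673. Book value $261,527.
Year 4: 2,726 × $19 = $51,794. Book value $209,733.

$51,794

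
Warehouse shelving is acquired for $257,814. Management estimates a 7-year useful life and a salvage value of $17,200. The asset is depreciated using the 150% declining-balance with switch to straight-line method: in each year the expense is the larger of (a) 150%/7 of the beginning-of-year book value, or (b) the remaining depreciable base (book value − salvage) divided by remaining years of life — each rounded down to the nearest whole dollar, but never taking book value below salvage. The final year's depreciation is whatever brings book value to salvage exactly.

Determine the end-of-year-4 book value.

Depreciable base = $257,814 − $17,200 = $240,614.
Year 1: DB = ⌊$257,814 × 150%/7⌋ = $55,245; SL = ⌊$240,614/7⌋ = $34,373 → take DB $55,245. Book value $202,569.
Year 2: DB = ⌊$202,569 × 150%/7⌋ = $43,407; SL = ⌊$185,369/6⌋ = $30,894 → take DB $43,407. Book value $159,162.
Year 3: DB = ⌊$159,162 × 150%/7⌋ = $34,106; SL = ⌊$141,962/5⌋ = $28,392 → take DB $34,106. Book value $125,056.
Year 4: DB = ⌊$125,056 × 150%/7⌋ = $26,797; SL = ⌊$107,856/4⌋ = $26,964 → take SL $26,964. Book value $98,092.

$98,092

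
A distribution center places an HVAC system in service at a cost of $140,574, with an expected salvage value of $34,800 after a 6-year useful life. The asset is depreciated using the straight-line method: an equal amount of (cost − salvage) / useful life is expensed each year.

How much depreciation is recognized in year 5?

Depreciable base = $140,574 − $34,800 = $105,774.
Annual expense = $105,774 / 6 = $17,629.

$17,629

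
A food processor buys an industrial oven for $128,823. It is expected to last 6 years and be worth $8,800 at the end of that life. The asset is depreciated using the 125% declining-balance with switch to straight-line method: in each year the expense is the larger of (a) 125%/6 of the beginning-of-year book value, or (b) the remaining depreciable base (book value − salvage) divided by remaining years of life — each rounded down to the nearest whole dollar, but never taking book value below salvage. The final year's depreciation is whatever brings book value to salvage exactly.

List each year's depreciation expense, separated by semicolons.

$26,838; $21,246; $17,984; $17,985; $17,985; $17,985

Depreciable base = $128,823 − $8,800 = $120,023.
Year 1: DB = ⌊$128,823 × 125%/6⌋ = $26,838; SL = ⌊$120,023/6⌋ = $20,003 → take DB $26,838. Book value $101,985.
Year 2: DB = ⌊$101,985 × 125%/6⌋ = $21,246; SL = ⌊$93,185/5⌋ = $18,637 → take DB $21,246. Book value $80,739.
Year 3: DB = ⌊$80,739 × 125%/6⌋ = $16,820; SL = ⌊$71,939/4⌋ = $17,984 → take SL $17,984. Book value $62,755.
Year 4: DB = ⌊$62,755 × 125%/6⌋ = $13,073; SL = ⌊$53,955/3⌋ = $17,985 → take SL $17,985. Book value $44,770.
Year 5: DB = ⌊$44,770 × 125%/6⌋ = $9,327; SL = ⌊$35,970/2⌋ = $17,985 → take SL $17,985. Book value $26,785.
Year 6 (final): $26,785 − $8,800 = $17,985. Book value $8,800.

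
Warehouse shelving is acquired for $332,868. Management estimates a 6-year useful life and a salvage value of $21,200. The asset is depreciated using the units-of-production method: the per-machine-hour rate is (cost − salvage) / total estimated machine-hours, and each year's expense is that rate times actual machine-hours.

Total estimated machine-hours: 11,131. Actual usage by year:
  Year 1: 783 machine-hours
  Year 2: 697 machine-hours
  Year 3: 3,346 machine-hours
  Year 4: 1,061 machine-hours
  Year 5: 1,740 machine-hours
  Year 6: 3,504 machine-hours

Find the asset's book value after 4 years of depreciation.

Depreciable base = $332,868 − $21,200 = $311,668.
Rate = $311,668 / 11,131 machine-hours = $28 per machine-hour.
Year 1: 783 × $28 = $21,924. Book value $310,944.
Year 2: 697 × $28 = $19,516. Book value $291,428.
Year 3: 3,346 × $28 = $93,688. Book value $197,740.
Year 4: 1,061 × $28 = $29,708. Book value $168,032.

$168,032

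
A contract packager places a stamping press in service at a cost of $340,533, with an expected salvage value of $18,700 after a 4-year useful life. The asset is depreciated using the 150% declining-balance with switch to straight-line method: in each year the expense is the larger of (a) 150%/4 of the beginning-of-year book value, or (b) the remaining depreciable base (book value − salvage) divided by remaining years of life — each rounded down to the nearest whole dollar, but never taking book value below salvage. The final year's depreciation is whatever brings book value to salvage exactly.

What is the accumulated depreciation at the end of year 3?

Depreciable base = $340,533 − $18,700 = $321,833.
Year 1: DB = ⌊$340,533 × 150%/4⌋ = $127,699; SL = ⌊$321,833/4⌋ = $80,458 → take DB $127,699. Book value $212,834.
Year 2: DB = ⌊$212,834 × 150%/4⌋ = $79,812; SL = ⌊$194,134/3⌋ = $64,711 → take DB $79,812. Book value $133,022.
Year 3: DB = ⌊$133,022 × 150%/4⌋ = $49,883; SL = ⌊$114,322/2⌋ = $57,161 → take SL $57,161. Book value $75,861.
Accumulated through year 3 = $340,533 − $75,861 = $264,672.

$264,672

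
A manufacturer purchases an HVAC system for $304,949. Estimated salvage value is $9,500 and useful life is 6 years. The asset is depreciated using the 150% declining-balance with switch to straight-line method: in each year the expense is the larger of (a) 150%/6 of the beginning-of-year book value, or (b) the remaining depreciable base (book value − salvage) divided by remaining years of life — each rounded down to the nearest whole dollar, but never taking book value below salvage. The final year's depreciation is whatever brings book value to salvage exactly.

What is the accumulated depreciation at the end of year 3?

Depreciable base = $304,949 − $9,500 = $295,449.
Year 1: DB = ⌊$304,949 × 150%/6⌋ = $76,237; SL = ⌊$295,449/6⌋ = $49,241 → take DB $76,237. Book value $228,712.
Year 2: DB = ⌊$228,712 × 150%/6⌋ = $57,178; SL = ⌊$219,212/5⌋ = $43,842 → take DB $57,178. Book value $171,534.
Year 3: DB = ⌊$171,534 × 150%/6⌋ = $42,883; SL = ⌊$162,034/4⌋ = $40,508 → take DB $42,883. Book value $128,651.
Accumulated through year 3 = $304,949 − $128,651 = $176,298.

$176,298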